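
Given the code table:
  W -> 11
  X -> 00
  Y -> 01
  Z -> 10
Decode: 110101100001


Decoding:
11 -> W
01 -> Y
01 -> Y
10 -> Z
00 -> X
01 -> Y


Result: WYYZXY


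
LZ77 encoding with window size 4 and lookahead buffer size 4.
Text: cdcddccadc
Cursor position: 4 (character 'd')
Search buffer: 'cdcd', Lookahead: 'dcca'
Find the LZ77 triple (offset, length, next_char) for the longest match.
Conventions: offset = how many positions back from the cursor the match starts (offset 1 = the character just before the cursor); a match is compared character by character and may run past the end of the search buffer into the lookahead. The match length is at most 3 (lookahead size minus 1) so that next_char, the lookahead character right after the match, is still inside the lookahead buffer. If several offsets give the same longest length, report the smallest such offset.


Try each offset into the search buffer:
  offset=1 (pos 3, char 'd'): match length 1
  offset=2 (pos 2, char 'c'): match length 0
  offset=3 (pos 1, char 'd'): match length 2
  offset=4 (pos 0, char 'c'): match length 0
Longest match has length 2 at offset 3.
next_char = character at position 4 + 2 = 6 -> 'c'

Best match: offset=3, length=2 (matching 'dc' starting at position 1)
LZ77 triple: (3, 2, 'c')


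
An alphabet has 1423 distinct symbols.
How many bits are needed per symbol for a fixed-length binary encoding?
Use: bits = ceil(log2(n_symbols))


log2(1423) = 10.4747
Bracket: 2^10 = 1024 < 1423 <= 2^11 = 2048
So ceil(log2(1423)) = 11

bits = ceil(log2(1423)) = ceil(10.4747) = 11 bits


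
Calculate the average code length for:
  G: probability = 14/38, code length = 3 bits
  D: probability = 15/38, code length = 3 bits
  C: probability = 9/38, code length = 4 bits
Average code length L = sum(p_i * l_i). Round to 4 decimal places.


Weighted contributions p_i * l_i:
  G: (14/38) * 3 = 42/38
  D: (15/38) * 3 = 45/38
  C: (9/38) * 4 = 36/38
Sum = (42 + 45 + 36)/38 = 123/38

L = 123/38 = 3.2368 bits/symbol


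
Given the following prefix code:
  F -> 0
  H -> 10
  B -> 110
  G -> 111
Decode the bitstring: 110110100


Decoding step by step:
Bits 110 -> B
Bits 110 -> B
Bits 10 -> H
Bits 0 -> F


Decoded message: BBHF


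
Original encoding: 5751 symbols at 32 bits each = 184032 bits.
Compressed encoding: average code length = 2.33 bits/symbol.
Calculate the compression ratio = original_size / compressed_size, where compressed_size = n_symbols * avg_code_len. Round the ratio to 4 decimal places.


original_size = n_symbols * orig_bits = 5751 * 32 = 184032 bits
compressed_size = n_symbols * avg_code_len = 5751 * 2.33 = 13399.83 bits
ratio = original_size / compressed_size = 184032 / 13399.83 = 13.7339

Compression ratio = 13.7339


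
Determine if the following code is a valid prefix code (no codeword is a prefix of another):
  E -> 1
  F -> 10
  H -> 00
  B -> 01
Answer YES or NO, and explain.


Checking each pair (does one codeword prefix another?):
  E='1' vs F='10': prefix -- VIOLATION

NO -- this is NOT a valid prefix code. E (1) is a prefix of F (10).


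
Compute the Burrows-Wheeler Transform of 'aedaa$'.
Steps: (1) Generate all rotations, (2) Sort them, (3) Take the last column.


Rotations (sorted):
  0: $aedaa -> last char: a
  1: a$aeda -> last char: a
  2: aa$aed -> last char: d
  3: aedaa$ -> last char: $
  4: daa$ae -> last char: e
  5: edaa$a -> last char: a


BWT = aad$ea


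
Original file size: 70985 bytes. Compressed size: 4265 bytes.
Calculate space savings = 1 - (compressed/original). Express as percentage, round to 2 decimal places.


ratio = compressed/original = 4265/70985 = 0.060083
savings = 1 - ratio = 1 - 0.060083 = 0.939917
as a percentage: 0.939917 * 100 = 93.99%

Space savings = 1 - 4265/70985 = 93.99%


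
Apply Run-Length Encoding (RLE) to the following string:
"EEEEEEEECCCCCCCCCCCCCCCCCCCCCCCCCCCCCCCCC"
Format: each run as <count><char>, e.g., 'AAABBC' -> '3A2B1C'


Scanning runs left to right:
  i=0: run of 'E' x 8 -> '8E'
  i=8: run of 'C' x 33 -> '33C'

RLE = 8E33C


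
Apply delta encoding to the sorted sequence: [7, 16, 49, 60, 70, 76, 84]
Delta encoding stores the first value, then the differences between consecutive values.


First value: 7
Deltas:
  16 - 7 = 9
  49 - 16 = 33
  60 - 49 = 11
  70 - 60 = 10
  76 - 70 = 6
  84 - 76 = 8


Delta encoded: [7, 9, 33, 11, 10, 6, 8]


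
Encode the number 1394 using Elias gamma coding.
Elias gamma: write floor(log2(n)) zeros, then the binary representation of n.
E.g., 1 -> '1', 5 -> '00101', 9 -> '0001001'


num_bits = floor(log2(1394)) + 1 = 11
leading_zeros = num_bits - 1 = 10
binary(1394) = 10101110010

Elias gamma(1394) = '0000000000' + '10101110010' = 000000000010101110010 (21 bits)


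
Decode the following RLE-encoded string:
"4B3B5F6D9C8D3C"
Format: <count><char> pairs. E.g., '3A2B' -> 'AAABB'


Expanding each <count><char> pair:
  4B -> 'BBBB'
  3B -> 'BBB'
  5F -> 'FFFFF'
  6D -> 'DDDDDD'
  9C -> 'CCCCCCCCC'
  8D -> 'DDDDDDDD'
  3C -> 'CCC'

Decoded = BBBBBBBFFFFFDDDDDDCCCCCCCCCDDDDDDDDCCC


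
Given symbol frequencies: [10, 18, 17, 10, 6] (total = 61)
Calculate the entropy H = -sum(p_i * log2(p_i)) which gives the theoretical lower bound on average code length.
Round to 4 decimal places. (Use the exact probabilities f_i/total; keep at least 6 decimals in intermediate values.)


Per-symbol terms -p_i * log2(p_i) with p_i = f_i/61:
  p = 10/61 = 0.163934: log2(p) = -2.608809, -p*log2(p) = 0.427674
  p = 18/61 = 0.295082: log2(p) = -1.760812, -p*log2(p) = 0.519584
  p = 17/61 = 0.278689: log2(p) = -1.843274, -p*log2(p) = 0.513699
  p = 10/61 = 0.163934: log2(p) = -2.608809, -p*log2(p) = 0.427674
  p = 6/61 = 0.098361: log2(p) = -3.345775, -p*log2(p) = 0.329093
H = 0.427674 + 0.519584 + 0.513699 + 0.427674 + 0.329093 = 2.217724

H = 2.2177 bits/symbol


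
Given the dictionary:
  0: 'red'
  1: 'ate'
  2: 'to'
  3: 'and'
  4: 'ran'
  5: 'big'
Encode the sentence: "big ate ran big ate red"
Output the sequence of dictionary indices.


Look up each word in the dictionary:
  'big' -> 5
  'ate' -> 1
  'ran' -> 4
  'big' -> 5
  'ate' -> 1
  'red' -> 0

Encoded: [5, 1, 4, 5, 1, 0]


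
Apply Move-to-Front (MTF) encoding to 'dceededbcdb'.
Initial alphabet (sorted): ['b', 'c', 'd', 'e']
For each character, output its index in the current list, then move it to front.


MTF encoding:
'd': index 2 in ['b', 'c', 'd', 'e'] -> ['d', 'b', 'c', 'e']
'c': index 2 in ['d', 'b', 'c', 'e'] -> ['c', 'd', 'b', 'e']
'e': index 3 in ['c', 'd', 'b', 'e'] -> ['e', 'c', 'd', 'b']
'e': index 0 in ['e', 'c', 'd', 'b'] -> ['e', 'c', 'd', 'b']
'd': index 2 in ['e', 'c', 'd', 'b'] -> ['d', 'e', 'c', 'b']
'e': index 1 in ['d', 'e', 'c', 'b'] -> ['e', 'd', 'c', 'b']
'd': index 1 in ['e', 'd', 'c', 'b'] -> ['d', 'e', 'c', 'b']
'b': index 3 in ['d', 'e', 'c', 'b'] -> ['b', 'd', 'e', 'c']
'c': index 3 in ['b', 'd', 'e', 'c'] -> ['c', 'b', 'd', 'e']
'd': index 2 in ['c', 'b', 'd', 'e'] -> ['d', 'c', 'b', 'e']
'b': index 2 in ['d', 'c', 'b', 'e'] -> ['b', 'd', 'c', 'e']


Output: [2, 2, 3, 0, 2, 1, 1, 3, 3, 2, 2]


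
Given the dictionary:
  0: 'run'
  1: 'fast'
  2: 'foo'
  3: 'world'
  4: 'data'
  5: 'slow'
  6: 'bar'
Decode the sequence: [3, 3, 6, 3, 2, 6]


Look up each index in the dictionary:
  3 -> 'world'
  3 -> 'world'
  6 -> 'bar'
  3 -> 'world'
  2 -> 'foo'
  6 -> 'bar'

Decoded: "world world bar world foo bar"


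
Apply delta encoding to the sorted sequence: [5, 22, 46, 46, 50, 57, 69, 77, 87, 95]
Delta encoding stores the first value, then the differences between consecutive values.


First value: 5
Deltas:
  22 - 5 = 17
  46 - 22 = 24
  46 - 46 = 0
  50 - 46 = 4
  57 - 50 = 7
  69 - 57 = 12
  77 - 69 = 8
  87 - 77 = 10
  95 - 87 = 8


Delta encoded: [5, 17, 24, 0, 4, 7, 12, 8, 10, 8]


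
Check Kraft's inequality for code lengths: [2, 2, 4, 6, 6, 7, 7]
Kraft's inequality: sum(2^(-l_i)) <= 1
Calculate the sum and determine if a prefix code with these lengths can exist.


Sum = 2^(-2) + 2^(-2) + 2^(-4) + 2^(-6) + 2^(-6) + 2^(-7) + 2^(-7)
    = 0.25 + 0.25 + 0.0625 + 0.015625 + 0.015625 + 0.0078125 + 0.0078125
    = 78/128 = 0.609375
Since 0.609375 <= 1, Kraft's inequality IS satisfied.
A prefix code with these lengths CAN exist.

Kraft sum = 0.609375. Satisfied.


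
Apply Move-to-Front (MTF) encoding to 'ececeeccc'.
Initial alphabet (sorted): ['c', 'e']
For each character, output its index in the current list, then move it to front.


MTF encoding:
'e': index 1 in ['c', 'e'] -> ['e', 'c']
'c': index 1 in ['e', 'c'] -> ['c', 'e']
'e': index 1 in ['c', 'e'] -> ['e', 'c']
'c': index 1 in ['e', 'c'] -> ['c', 'e']
'e': index 1 in ['c', 'e'] -> ['e', 'c']
'e': index 0 in ['e', 'c'] -> ['e', 'c']
'c': index 1 in ['e', 'c'] -> ['c', 'e']
'c': index 0 in ['c', 'e'] -> ['c', 'e']
'c': index 0 in ['c', 'e'] -> ['c', 'e']


Output: [1, 1, 1, 1, 1, 0, 1, 0, 0]


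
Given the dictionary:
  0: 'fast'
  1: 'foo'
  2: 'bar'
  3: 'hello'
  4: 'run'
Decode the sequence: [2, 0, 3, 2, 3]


Look up each index in the dictionary:
  2 -> 'bar'
  0 -> 'fast'
  3 -> 'hello'
  2 -> 'bar'
  3 -> 'hello'

Decoded: "bar fast hello bar hello"


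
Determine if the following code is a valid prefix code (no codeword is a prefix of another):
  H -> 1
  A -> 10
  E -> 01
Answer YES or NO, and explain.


Checking each pair (does one codeword prefix another?):
  H='1' vs A='10': prefix -- VIOLATION

NO -- this is NOT a valid prefix code. H (1) is a prefix of A (10).


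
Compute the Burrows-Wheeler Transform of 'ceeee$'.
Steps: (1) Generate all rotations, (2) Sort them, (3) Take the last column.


Rotations (sorted):
  0: $ceeee -> last char: e
  1: ceeee$ -> last char: $
  2: e$ceee -> last char: e
  3: ee$cee -> last char: e
  4: eee$ce -> last char: e
  5: eeee$c -> last char: c


BWT = e$eeec


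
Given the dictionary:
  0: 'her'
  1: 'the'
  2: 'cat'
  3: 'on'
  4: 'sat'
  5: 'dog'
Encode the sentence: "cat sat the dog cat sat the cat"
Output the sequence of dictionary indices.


Look up each word in the dictionary:
  'cat' -> 2
  'sat' -> 4
  'the' -> 1
  'dog' -> 5
  'cat' -> 2
  'sat' -> 4
  'the' -> 1
  'cat' -> 2

Encoded: [2, 4, 1, 5, 2, 4, 1, 2]


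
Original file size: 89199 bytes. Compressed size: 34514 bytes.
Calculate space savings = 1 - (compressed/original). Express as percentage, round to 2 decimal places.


ratio = compressed/original = 34514/89199 = 0.386933
savings = 1 - ratio = 1 - 0.386933 = 0.613067
as a percentage: 0.613067 * 100 = 61.31%

Space savings = 1 - 34514/89199 = 61.31%


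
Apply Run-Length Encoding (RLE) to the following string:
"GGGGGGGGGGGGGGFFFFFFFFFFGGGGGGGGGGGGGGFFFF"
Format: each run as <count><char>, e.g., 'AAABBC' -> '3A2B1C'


Scanning runs left to right:
  i=0: run of 'G' x 14 -> '14G'
  i=14: run of 'F' x 10 -> '10F'
  i=24: run of 'G' x 14 -> '14G'
  i=38: run of 'F' x 4 -> '4F'

RLE = 14G10F14G4F


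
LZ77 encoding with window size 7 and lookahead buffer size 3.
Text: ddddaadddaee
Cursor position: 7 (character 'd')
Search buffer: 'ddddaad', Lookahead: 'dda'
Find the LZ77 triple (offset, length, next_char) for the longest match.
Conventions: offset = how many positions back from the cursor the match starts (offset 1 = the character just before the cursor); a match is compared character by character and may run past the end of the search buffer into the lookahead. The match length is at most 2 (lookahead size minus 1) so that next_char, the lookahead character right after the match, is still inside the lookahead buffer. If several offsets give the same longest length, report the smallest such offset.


Try each offset into the search buffer:
  offset=1 (pos 6, char 'd'): match length 2
  offset=2 (pos 5, char 'a'): match length 0
  offset=3 (pos 4, char 'a'): match length 0
  offset=4 (pos 3, char 'd'): match length 1
  offset=5 (pos 2, char 'd'): match length 2
  offset=6 (pos 1, char 'd'): match length 2
  offset=7 (pos 0, char 'd'): match length 2
Longest match has length 2, found at offsets 1, 5, 6, 7; take the smallest, offset 1.
next_char = character at position 7 + 2 = 9 -> 'a'

Best match: offset=1, length=2 (matching 'dd' starting at position 6)
LZ77 triple: (1, 2, 'a')


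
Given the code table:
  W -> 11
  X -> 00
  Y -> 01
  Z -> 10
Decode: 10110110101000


Decoding:
10 -> Z
11 -> W
01 -> Y
10 -> Z
10 -> Z
10 -> Z
00 -> X


Result: ZWYZZZX


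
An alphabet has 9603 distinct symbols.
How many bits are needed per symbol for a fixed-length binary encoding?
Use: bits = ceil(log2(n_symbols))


log2(9603) = 13.2293
Bracket: 2^13 = 8192 < 9603 <= 2^14 = 16384
So ceil(log2(9603)) = 14

bits = ceil(log2(9603)) = ceil(13.2293) = 14 bits


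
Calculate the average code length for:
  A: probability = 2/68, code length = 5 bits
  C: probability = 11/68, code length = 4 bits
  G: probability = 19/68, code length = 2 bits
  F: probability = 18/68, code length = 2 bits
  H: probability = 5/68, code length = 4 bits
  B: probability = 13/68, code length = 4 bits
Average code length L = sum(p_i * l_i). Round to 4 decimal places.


Weighted contributions p_i * l_i:
  A: (2/68) * 5 = 10/68
  C: (11/68) * 4 = 44/68
  G: (19/68) * 2 = 38/68
  F: (18/68) * 2 = 36/68
  H: (5/68) * 4 = 20/68
  B: (13/68) * 4 = 52/68
Sum = (10 + 44 + 38 + 36 + 20 + 52)/68 = 200/68

L = 200/68 = 2.9412 bits/symbol


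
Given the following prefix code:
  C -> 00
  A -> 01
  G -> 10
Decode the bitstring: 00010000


Decoding step by step:
Bits 00 -> C
Bits 01 -> A
Bits 00 -> C
Bits 00 -> C


Decoded message: CACC


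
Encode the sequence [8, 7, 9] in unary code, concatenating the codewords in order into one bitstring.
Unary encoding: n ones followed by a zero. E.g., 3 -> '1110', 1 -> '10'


Encode each number as n ones followed by a terminating 0:
  8 -> 111111110 (9 bits)
  7 -> 11111110 (8 bits)
  9 -> 1111111110 (10 bits)
Total length = 9 + 8 + 10 = 27 bits.

Unary([8, 7, 9]) = 111111110111111101111111110 (27 bits)


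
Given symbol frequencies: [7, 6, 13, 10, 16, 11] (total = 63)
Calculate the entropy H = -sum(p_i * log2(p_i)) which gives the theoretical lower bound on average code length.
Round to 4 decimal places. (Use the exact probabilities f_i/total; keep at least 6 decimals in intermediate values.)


Per-symbol terms -p_i * log2(p_i) with p_i = f_i/63:
  p = 7/63 = 0.111111: log2(p) = -3.169925, -p*log2(p) = 0.352214
  p = 6/63 = 0.095238: log2(p) = -3.392317, -p*log2(p) = 0.323078
  p = 13/63 = 0.206349: log2(p) = -2.276840, -p*log2(p) = 0.469824
  p = 10/63 = 0.158730: log2(p) = -2.655352, -p*log2(p) = 0.421484
  p = 16/63 = 0.253968: log2(p) = -1.977280, -p*log2(p) = 0.502166
  p = 11/63 = 0.174603: log2(p) = -2.517848, -p*log2(p) = 0.439624
H = 0.352214 + 0.323078 + 0.469824 + 0.421484 + 0.502166 + 0.439624 = 2.508390

H = 2.5084 bits/symbol


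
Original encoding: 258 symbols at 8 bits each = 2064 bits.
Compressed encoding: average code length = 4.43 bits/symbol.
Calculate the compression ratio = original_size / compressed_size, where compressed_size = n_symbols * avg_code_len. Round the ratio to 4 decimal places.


original_size = n_symbols * orig_bits = 258 * 8 = 2064 bits
compressed_size = n_symbols * avg_code_len = 258 * 4.43 = 1142.94 bits
ratio = original_size / compressed_size = 2064 / 1142.94 = 1.8059

Compression ratio = 1.8059


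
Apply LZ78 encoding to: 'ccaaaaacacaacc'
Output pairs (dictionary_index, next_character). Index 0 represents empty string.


LZ78 encoding steps:
Dictionary: {0: ''}
Step 1: w='' (idx 0), next='c' -> output (0, 'c'), add 'c' as idx 1
Step 2: w='c' (idx 1), next='a' -> output (1, 'a'), add 'ca' as idx 2
Step 3: w='' (idx 0), next='a' -> output (0, 'a'), add 'a' as idx 3
Step 4: w='a' (idx 3), next='a' -> output (3, 'a'), add 'aa' as idx 4
Step 5: w='a' (idx 3), next='c' -> output (3, 'c'), add 'ac' as idx 5
Step 6: w='ac' (idx 5), next='a' -> output (5, 'a'), add 'aca' as idx 6
Step 7: w='ac' (idx 5), next='c' -> output (5, 'c'), add 'acc' as idx 7


Encoded: [(0, 'c'), (1, 'a'), (0, 'a'), (3, 'a'), (3, 'c'), (5, 'a'), (5, 'c')]


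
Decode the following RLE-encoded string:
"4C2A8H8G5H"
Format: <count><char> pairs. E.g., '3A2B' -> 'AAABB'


Expanding each <count><char> pair:
  4C -> 'CCCC'
  2A -> 'AA'
  8H -> 'HHHHHHHH'
  8G -> 'GGGGGGGG'
  5H -> 'HHHHH'

Decoded = CCCCAAHHHHHHHHGGGGGGGGHHHHH


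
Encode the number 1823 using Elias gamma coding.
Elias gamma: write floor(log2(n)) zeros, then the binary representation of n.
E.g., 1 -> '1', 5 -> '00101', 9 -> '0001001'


num_bits = floor(log2(1823)) + 1 = 11
leading_zeros = num_bits - 1 = 10
binary(1823) = 11100011111

Elias gamma(1823) = '0000000000' + '11100011111' = 000000000011100011111 (21 bits)


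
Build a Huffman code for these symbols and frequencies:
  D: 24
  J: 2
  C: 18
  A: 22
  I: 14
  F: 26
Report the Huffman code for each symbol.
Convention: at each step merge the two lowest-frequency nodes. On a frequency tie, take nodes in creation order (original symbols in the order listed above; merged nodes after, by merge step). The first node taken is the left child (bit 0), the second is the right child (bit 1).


Huffman tree construction:
Step 1: Merge J(2) + I(14) = 16
Step 2: Merge (J+I)(16) + C(18) = 34
Step 3: Merge A(22) + D(24) = 46
Step 4: Merge F(26) + ((J+I)+C)(34) = 60
Step 5: Merge (A+D)(46) + (F+((J+I)+C))(60) = 106
Read each symbol's code off the tree from the root (left child = 0, right child = 1).

Codes:
  D: 01 (length 2)
  J: 1100 (length 4)
  C: 111 (length 3)
  A: 00 (length 2)
  I: 1101 (length 4)
  F: 10 (length 2)
Average code length: 262/106 = 2.4717 bits/symbol


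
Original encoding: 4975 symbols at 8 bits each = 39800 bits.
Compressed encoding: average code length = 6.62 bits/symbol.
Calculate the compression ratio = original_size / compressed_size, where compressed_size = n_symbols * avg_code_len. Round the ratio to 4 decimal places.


original_size = n_symbols * orig_bits = 4975 * 8 = 39800 bits
compressed_size = n_symbols * avg_code_len = 4975 * 6.62 = 32934.5 bits
ratio = original_size / compressed_size = 39800 / 32934.5 = 1.2085

Compression ratio = 1.2085


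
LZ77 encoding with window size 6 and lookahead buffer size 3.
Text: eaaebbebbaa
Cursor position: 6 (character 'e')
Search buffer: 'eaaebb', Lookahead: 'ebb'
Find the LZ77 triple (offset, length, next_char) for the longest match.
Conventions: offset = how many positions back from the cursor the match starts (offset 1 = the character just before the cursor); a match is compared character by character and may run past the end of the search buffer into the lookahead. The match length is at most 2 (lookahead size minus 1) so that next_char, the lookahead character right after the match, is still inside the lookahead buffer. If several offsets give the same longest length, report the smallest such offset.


Try each offset into the search buffer:
  offset=1 (pos 5, char 'b'): match length 0
  offset=2 (pos 4, char 'b'): match length 0
  offset=3 (pos 3, char 'e'): match length 2
  offset=4 (pos 2, char 'a'): match length 0
  offset=5 (pos 1, char 'a'): match length 0
  offset=6 (pos 0, char 'e'): match length 1
Longest match has length 2 at offset 3.
next_char = character at position 6 + 2 = 8 -> 'b'

Best match: offset=3, length=2 (matching 'eb' starting at position 3)
LZ77 triple: (3, 2, 'b')


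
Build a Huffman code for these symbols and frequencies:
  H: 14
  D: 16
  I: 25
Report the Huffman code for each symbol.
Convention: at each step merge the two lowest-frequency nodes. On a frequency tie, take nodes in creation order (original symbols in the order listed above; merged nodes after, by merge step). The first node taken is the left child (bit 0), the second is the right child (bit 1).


Huffman tree construction:
Step 1: Merge H(14) + D(16) = 30
Step 2: Merge I(25) + (H+D)(30) = 55
Read each symbol's code off the tree from the root (left child = 0, right child = 1).

Codes:
  H: 10 (length 2)
  D: 11 (length 2)
  I: 0 (length 1)
Average code length: 85/55 = 1.5455 bits/symbol


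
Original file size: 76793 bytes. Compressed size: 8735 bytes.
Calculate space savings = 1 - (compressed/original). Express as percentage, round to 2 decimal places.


ratio = compressed/original = 8735/76793 = 0.113747
savings = 1 - ratio = 1 - 0.113747 = 0.886253
as a percentage: 0.886253 * 100 = 88.63%

Space savings = 1 - 8735/76793 = 88.63%


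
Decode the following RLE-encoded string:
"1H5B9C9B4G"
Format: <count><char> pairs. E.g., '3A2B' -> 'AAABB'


Expanding each <count><char> pair:
  1H -> 'H'
  5B -> 'BBBBB'
  9C -> 'CCCCCCCCC'
  9B -> 'BBBBBBBBB'
  4G -> 'GGGG'

Decoded = HBBBBBCCCCCCCCCBBBBBBBBBGGGG


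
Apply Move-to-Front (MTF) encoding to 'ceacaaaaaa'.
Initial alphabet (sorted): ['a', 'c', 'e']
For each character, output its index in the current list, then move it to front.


MTF encoding:
'c': index 1 in ['a', 'c', 'e'] -> ['c', 'a', 'e']
'e': index 2 in ['c', 'a', 'e'] -> ['e', 'c', 'a']
'a': index 2 in ['e', 'c', 'a'] -> ['a', 'e', 'c']
'c': index 2 in ['a', 'e', 'c'] -> ['c', 'a', 'e']
'a': index 1 in ['c', 'a', 'e'] -> ['a', 'c', 'e']
'a': index 0 in ['a', 'c', 'e'] -> ['a', 'c', 'e']
'a': index 0 in ['a', 'c', 'e'] -> ['a', 'c', 'e']
'a': index 0 in ['a', 'c', 'e'] -> ['a', 'c', 'e']
'a': index 0 in ['a', 'c', 'e'] -> ['a', 'c', 'e']
'a': index 0 in ['a', 'c', 'e'] -> ['a', 'c', 'e']


Output: [1, 2, 2, 2, 1, 0, 0, 0, 0, 0]


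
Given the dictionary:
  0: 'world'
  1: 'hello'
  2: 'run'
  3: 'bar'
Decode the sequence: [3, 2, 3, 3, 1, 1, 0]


Look up each index in the dictionary:
  3 -> 'bar'
  2 -> 'run'
  3 -> 'bar'
  3 -> 'bar'
  1 -> 'hello'
  1 -> 'hello'
  0 -> 'world'

Decoded: "bar run bar bar hello hello world"


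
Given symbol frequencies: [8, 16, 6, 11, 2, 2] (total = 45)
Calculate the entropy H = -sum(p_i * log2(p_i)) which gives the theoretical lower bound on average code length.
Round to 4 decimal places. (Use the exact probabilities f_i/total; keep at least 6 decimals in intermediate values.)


Per-symbol terms -p_i * log2(p_i) with p_i = f_i/45:
  p = 8/45 = 0.177778: log2(p) = -2.491853, -p*log2(p) = 0.442996
  p = 16/45 = 0.355556: log2(p) = -1.491853, -p*log2(p) = 0.530437
  p = 6/45 = 0.133333: log2(p) = -2.906891, -p*log2(p) = 0.387585
  p = 11/45 = 0.244444: log2(p) = -2.032421, -p*log2(p) = 0.496814
  p = 2/45 = 0.044444: log2(p) = -4.491853, -p*log2(p) = 0.199638
  p = 2/45 = 0.044444: log2(p) = -4.491853, -p*log2(p) = 0.199638
H = 0.442996 + 0.530437 + 0.387585 + 0.496814 + 0.199638 + 0.199638 = 2.257108

H = 2.2571 bits/symbol


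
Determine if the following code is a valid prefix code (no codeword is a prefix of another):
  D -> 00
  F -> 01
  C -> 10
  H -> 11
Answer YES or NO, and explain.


Checking each pair (does one codeword prefix another?):
  D='00' vs F='01': no prefix
  D='00' vs C='10': no prefix
  D='00' vs H='11': no prefix
  F='01' vs D='00': no prefix
  F='01' vs C='10': no prefix
  F='01' vs H='11': no prefix
  C='10' vs D='00': no prefix
  C='10' vs F='01': no prefix
  C='10' vs H='11': no prefix
  H='11' vs D='00': no prefix
  H='11' vs F='01': no prefix
  H='11' vs C='10': no prefix
No violation found over all pairs.

YES -- this is a valid prefix code. No codeword is a prefix of any other codeword.


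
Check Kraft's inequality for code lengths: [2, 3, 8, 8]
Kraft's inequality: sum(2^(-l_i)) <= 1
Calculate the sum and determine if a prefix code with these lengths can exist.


Sum = 2^(-2) + 2^(-3) + 2^(-8) + 2^(-8)
    = 0.25 + 0.125 + 0.00390625 + 0.00390625
    = 98/256 = 0.3828125
Since 0.3828125 <= 1, Kraft's inequality IS satisfied.
A prefix code with these lengths CAN exist.

Kraft sum = 0.3828125. Satisfied.


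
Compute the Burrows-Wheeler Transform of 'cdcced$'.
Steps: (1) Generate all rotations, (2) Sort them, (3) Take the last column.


Rotations (sorted):
  0: $cdcced -> last char: d
  1: cced$cd -> last char: d
  2: cdcced$ -> last char: $
  3: ced$cdc -> last char: c
  4: d$cdcce -> last char: e
  5: dcced$c -> last char: c
  6: ed$cdcc -> last char: c


BWT = dd$cecc


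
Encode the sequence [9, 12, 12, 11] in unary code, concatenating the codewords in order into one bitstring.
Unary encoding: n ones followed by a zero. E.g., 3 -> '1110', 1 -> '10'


Encode each number as n ones followed by a terminating 0:
  9 -> 1111111110 (10 bits)
  12 -> 1111111111110 (13 bits)
  12 -> 1111111111110 (13 bits)
  11 -> 111111111110 (12 bits)
Total length = 10 + 13 + 13 + 12 = 48 bits.

Unary([9, 12, 12, 11]) = 111111111011111111111101111111111110111111111110 (48 bits)


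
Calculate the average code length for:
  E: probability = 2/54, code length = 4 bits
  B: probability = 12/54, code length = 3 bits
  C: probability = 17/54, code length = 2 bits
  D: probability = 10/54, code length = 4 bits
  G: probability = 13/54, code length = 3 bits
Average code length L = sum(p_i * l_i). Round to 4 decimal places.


Weighted contributions p_i * l_i:
  E: (2/54) * 4 = 8/54
  B: (12/54) * 3 = 36/54
  C: (17/54) * 2 = 34/54
  D: (10/54) * 4 = 40/54
  G: (13/54) * 3 = 39/54
Sum = (8 + 36 + 34 + 40 + 39)/54 = 157/54

L = 157/54 = 2.9074 bits/symbol


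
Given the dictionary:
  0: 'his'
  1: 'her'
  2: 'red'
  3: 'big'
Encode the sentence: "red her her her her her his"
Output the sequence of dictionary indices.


Look up each word in the dictionary:
  'red' -> 2
  'her' -> 1
  'her' -> 1
  'her' -> 1
  'her' -> 1
  'her' -> 1
  'his' -> 0

Encoded: [2, 1, 1, 1, 1, 1, 0]


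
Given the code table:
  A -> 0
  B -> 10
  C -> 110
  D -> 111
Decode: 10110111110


Decoding:
10 -> B
110 -> C
111 -> D
110 -> C


Result: BCDC


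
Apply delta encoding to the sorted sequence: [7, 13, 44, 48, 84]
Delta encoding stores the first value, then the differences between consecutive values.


First value: 7
Deltas:
  13 - 7 = 6
  44 - 13 = 31
  48 - 44 = 4
  84 - 48 = 36


Delta encoded: [7, 6, 31, 4, 36]


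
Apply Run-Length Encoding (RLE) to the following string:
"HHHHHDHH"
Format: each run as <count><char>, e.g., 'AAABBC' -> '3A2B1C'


Scanning runs left to right:
  i=0: run of 'H' x 5 -> '5H'
  i=5: run of 'D' x 1 -> '1D'
  i=6: run of 'H' x 2 -> '2H'

RLE = 5H1D2H


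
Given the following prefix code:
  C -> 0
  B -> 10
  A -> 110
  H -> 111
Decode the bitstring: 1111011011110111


Decoding step by step:
Bits 111 -> H
Bits 10 -> B
Bits 110 -> A
Bits 111 -> H
Bits 10 -> B
Bits 111 -> H


Decoded message: HBAHBH


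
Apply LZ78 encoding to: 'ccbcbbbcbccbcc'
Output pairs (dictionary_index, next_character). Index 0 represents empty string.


LZ78 encoding steps:
Dictionary: {0: ''}
Step 1: w='' (idx 0), next='c' -> output (0, 'c'), add 'c' as idx 1
Step 2: w='c' (idx 1), next='b' -> output (1, 'b'), add 'cb' as idx 2
Step 3: w='cb' (idx 2), next='b' -> output (2, 'b'), add 'cbb' as idx 3
Step 4: w='' (idx 0), next='b' -> output (0, 'b'), add 'b' as idx 4
Step 5: w='cb' (idx 2), next='c' -> output (2, 'c'), add 'cbc' as idx 5
Step 6: w='cbc' (idx 5), next='c' -> output (5, 'c'), add 'cbcc' as idx 6


Encoded: [(0, 'c'), (1, 'b'), (2, 'b'), (0, 'b'), (2, 'c'), (5, 'c')]


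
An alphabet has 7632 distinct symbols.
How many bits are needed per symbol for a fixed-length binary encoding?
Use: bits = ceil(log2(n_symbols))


log2(7632) = 12.8978
Bracket: 2^12 = 4096 < 7632 <= 2^13 = 8192
So ceil(log2(7632)) = 13

bits = ceil(log2(7632)) = ceil(12.8978) = 13 bits


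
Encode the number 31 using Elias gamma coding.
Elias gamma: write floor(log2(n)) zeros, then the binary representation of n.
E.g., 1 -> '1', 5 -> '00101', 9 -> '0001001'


num_bits = floor(log2(31)) + 1 = 5
leading_zeros = num_bits - 1 = 4
binary(31) = 11111

Elias gamma(31) = '0000' + '11111' = 000011111 (9 bits)


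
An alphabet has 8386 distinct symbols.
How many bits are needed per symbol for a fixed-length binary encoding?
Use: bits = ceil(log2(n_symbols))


log2(8386) = 13.0338
Bracket: 2^13 = 8192 < 8386 <= 2^14 = 16384
So ceil(log2(8386)) = 14

bits = ceil(log2(8386)) = ceil(13.0338) = 14 bits


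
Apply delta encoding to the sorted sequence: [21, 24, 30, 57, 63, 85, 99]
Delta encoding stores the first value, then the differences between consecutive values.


First value: 21
Deltas:
  24 - 21 = 3
  30 - 24 = 6
  57 - 30 = 27
  63 - 57 = 6
  85 - 63 = 22
  99 - 85 = 14


Delta encoded: [21, 3, 6, 27, 6, 22, 14]


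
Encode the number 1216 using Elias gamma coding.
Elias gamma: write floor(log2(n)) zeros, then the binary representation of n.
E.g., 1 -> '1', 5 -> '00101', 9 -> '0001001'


num_bits = floor(log2(1216)) + 1 = 11
leading_zeros = num_bits - 1 = 10
binary(1216) = 10011000000

Elias gamma(1216) = '0000000000' + '10011000000' = 000000000010011000000 (21 bits)


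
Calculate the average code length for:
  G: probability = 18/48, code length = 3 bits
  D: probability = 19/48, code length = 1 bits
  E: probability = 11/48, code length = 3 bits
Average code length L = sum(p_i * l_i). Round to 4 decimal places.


Weighted contributions p_i * l_i:
  G: (18/48) * 3 = 54/48
  D: (19/48) * 1 = 19/48
  E: (11/48) * 3 = 33/48
Sum = (54 + 19 + 33)/48 = 106/48

L = 106/48 = 2.2083 bits/symbol


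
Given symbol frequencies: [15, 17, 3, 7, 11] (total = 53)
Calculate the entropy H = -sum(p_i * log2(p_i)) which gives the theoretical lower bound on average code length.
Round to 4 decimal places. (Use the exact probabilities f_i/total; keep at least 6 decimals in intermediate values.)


Per-symbol terms -p_i * log2(p_i) with p_i = f_i/53:
  p = 15/53 = 0.283019: log2(p) = -1.821030, -p*log2(p) = 0.515386
  p = 17/53 = 0.320755: log2(p) = -1.640458, -p*log2(p) = 0.526185
  p = 3/53 = 0.056604: log2(p) = -4.142958, -p*log2(p) = 0.234507
  p = 7/53 = 0.132075: log2(p) = -2.920566, -p*log2(p) = 0.385735
  p = 11/53 = 0.207547: log2(p) = -2.268489, -p*log2(p) = 0.470818
H = 0.515386 + 0.526185 + 0.234507 + 0.385735 + 0.470818 = 2.132631

H = 2.1326 bits/symbol


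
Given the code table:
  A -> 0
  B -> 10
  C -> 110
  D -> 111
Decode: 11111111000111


Decoding:
111 -> D
111 -> D
110 -> C
0 -> A
0 -> A
111 -> D


Result: DDCAAD


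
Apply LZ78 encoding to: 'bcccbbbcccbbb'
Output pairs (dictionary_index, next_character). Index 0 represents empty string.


LZ78 encoding steps:
Dictionary: {0: ''}
Step 1: w='' (idx 0), next='b' -> output (0, 'b'), add 'b' as idx 1
Step 2: w='' (idx 0), next='c' -> output (0, 'c'), add 'c' as idx 2
Step 3: w='c' (idx 2), next='c' -> output (2, 'c'), add 'cc' as idx 3
Step 4: w='b' (idx 1), next='b' -> output (1, 'b'), add 'bb' as idx 4
Step 5: w='b' (idx 1), next='c' -> output (1, 'c'), add 'bc' as idx 5
Step 6: w='cc' (idx 3), next='b' -> output (3, 'b'), add 'ccb' as idx 6
Step 7: w='bb' (idx 4), end of input -> output (4, '')


Encoded: [(0, 'b'), (0, 'c'), (2, 'c'), (1, 'b'), (1, 'c'), (3, 'b'), (4, '')]


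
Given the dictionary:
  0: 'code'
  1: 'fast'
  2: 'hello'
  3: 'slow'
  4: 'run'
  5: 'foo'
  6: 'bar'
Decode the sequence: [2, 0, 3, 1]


Look up each index in the dictionary:
  2 -> 'hello'
  0 -> 'code'
  3 -> 'slow'
  1 -> 'fast'

Decoded: "hello code slow fast"


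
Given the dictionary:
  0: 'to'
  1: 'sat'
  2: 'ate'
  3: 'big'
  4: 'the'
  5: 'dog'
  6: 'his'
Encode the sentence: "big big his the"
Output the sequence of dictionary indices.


Look up each word in the dictionary:
  'big' -> 3
  'big' -> 3
  'his' -> 6
  'the' -> 4

Encoded: [3, 3, 6, 4]


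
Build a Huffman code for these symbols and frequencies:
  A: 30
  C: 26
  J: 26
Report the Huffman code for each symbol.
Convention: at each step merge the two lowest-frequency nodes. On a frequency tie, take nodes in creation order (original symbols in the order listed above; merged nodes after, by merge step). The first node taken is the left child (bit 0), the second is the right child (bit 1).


Huffman tree construction:
Step 1: Merge C(26) + J(26) = 52
Step 2: Merge A(30) + (C+J)(52) = 82
Read each symbol's code off the tree from the root (left child = 0, right child = 1).

Codes:
  A: 0 (length 1)
  C: 10 (length 2)
  J: 11 (length 2)
Average code length: 134/82 = 1.6341 bits/symbol


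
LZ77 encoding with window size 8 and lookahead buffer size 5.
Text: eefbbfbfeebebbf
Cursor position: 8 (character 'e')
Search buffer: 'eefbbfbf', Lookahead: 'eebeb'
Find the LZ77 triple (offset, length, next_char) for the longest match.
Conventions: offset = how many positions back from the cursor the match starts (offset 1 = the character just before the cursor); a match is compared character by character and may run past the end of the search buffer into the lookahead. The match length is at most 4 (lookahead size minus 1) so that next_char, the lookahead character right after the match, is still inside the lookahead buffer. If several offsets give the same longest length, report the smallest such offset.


Try each offset into the search buffer:
  offset=1 (pos 7, char 'f'): match length 0
  offset=2 (pos 6, char 'b'): match length 0
  offset=3 (pos 5, char 'f'): match length 0
  offset=4 (pos 4, char 'b'): match length 0
  offset=5 (pos 3, char 'b'): match length 0
  offset=6 (pos 2, char 'f'): match length 0
  offset=7 (pos 1, char 'e'): match length 1
  offset=8 (pos 0, char 'e'): match length 2
Longest match has length 2 at offset 8.
next_char = character at position 8 + 2 = 10 -> 'b'

Best match: offset=8, length=2 (matching 'ee' starting at position 0)
LZ77 triple: (8, 2, 'b')


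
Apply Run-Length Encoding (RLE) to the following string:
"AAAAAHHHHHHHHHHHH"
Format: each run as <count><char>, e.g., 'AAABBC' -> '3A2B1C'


Scanning runs left to right:
  i=0: run of 'A' x 5 -> '5A'
  i=5: run of 'H' x 12 -> '12H'

RLE = 5A12H


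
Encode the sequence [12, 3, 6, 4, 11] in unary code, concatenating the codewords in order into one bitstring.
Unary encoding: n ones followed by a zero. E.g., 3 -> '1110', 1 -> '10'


Encode each number as n ones followed by a terminating 0:
  12 -> 1111111111110 (13 bits)
  3 -> 1110 (4 bits)
  6 -> 1111110 (7 bits)
  4 -> 11110 (5 bits)
  11 -> 111111111110 (12 bits)
Total length = 13 + 4 + 7 + 5 + 12 = 41 bits.

Unary([12, 3, 6, 4, 11]) = 11111111111101110111111011110111111111110 (41 bits)


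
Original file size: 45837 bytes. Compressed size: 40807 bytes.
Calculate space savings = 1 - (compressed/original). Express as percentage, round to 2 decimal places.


ratio = compressed/original = 40807/45837 = 0.890263
savings = 1 - ratio = 1 - 0.890263 = 0.109737
as a percentage: 0.109737 * 100 = 10.97%

Space savings = 1 - 40807/45837 = 10.97%


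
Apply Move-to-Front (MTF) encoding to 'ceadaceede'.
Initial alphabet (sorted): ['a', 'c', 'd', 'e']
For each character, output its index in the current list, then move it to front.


MTF encoding:
'c': index 1 in ['a', 'c', 'd', 'e'] -> ['c', 'a', 'd', 'e']
'e': index 3 in ['c', 'a', 'd', 'e'] -> ['e', 'c', 'a', 'd']
'a': index 2 in ['e', 'c', 'a', 'd'] -> ['a', 'e', 'c', 'd']
'd': index 3 in ['a', 'e', 'c', 'd'] -> ['d', 'a', 'e', 'c']
'a': index 1 in ['d', 'a', 'e', 'c'] -> ['a', 'd', 'e', 'c']
'c': index 3 in ['a', 'd', 'e', 'c'] -> ['c', 'a', 'd', 'e']
'e': index 3 in ['c', 'a', 'd', 'e'] -> ['e', 'c', 'a', 'd']
'e': index 0 in ['e', 'c', 'a', 'd'] -> ['e', 'c', 'a', 'd']
'd': index 3 in ['e', 'c', 'a', 'd'] -> ['d', 'e', 'c', 'a']
'e': index 1 in ['d', 'e', 'c', 'a'] -> ['e', 'd', 'c', 'a']


Output: [1, 3, 2, 3, 1, 3, 3, 0, 3, 1]


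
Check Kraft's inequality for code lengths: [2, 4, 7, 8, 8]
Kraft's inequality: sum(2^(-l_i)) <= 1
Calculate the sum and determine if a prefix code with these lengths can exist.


Sum = 2^(-2) + 2^(-4) + 2^(-7) + 2^(-8) + 2^(-8)
    = 0.25 + 0.0625 + 0.0078125 + 0.00390625 + 0.00390625
    = 84/256 = 0.328125
Since 0.328125 <= 1, Kraft's inequality IS satisfied.
A prefix code with these lengths CAN exist.

Kraft sum = 0.328125. Satisfied.


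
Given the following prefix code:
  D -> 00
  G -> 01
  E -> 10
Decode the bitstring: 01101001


Decoding step by step:
Bits 01 -> G
Bits 10 -> E
Bits 10 -> E
Bits 01 -> G


Decoded message: GEEG


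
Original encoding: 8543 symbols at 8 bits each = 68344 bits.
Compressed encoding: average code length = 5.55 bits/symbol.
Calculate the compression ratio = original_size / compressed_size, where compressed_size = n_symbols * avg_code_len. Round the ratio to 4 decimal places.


original_size = n_symbols * orig_bits = 8543 * 8 = 68344 bits
compressed_size = n_symbols * avg_code_len = 8543 * 5.55 = 47413.65 bits
ratio = original_size / compressed_size = 68344 / 47413.65 = 1.4414

Compression ratio = 1.4414


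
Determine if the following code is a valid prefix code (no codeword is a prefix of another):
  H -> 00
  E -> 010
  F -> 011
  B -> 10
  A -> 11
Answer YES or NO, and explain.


Checking each pair (does one codeword prefix another?):
  H='00' vs E='010': no prefix
  H='00' vs F='011': no prefix
  H='00' vs B='10': no prefix
  H='00' vs A='11': no prefix
  E='010' vs H='00': no prefix
  E='010' vs F='011': no prefix
  E='010' vs B='10': no prefix
  E='010' vs A='11': no prefix
  F='011' vs H='00': no prefix
  F='011' vs E='010': no prefix
  F='011' vs B='10': no prefix
  F='011' vs A='11': no prefix
  B='10' vs H='00': no prefix
  B='10' vs E='010': no prefix
  B='10' vs F='011': no prefix
  B='10' vs A='11': no prefix
  A='11' vs H='00': no prefix
  A='11' vs E='010': no prefix
  A='11' vs F='011': no prefix
  A='11' vs B='10': no prefix
No violation found over all pairs.

YES -- this is a valid prefix code. No codeword is a prefix of any other codeword.


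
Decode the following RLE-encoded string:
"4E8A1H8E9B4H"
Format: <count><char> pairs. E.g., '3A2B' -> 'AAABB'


Expanding each <count><char> pair:
  4E -> 'EEEE'
  8A -> 'AAAAAAAA'
  1H -> 'H'
  8E -> 'EEEEEEEE'
  9B -> 'BBBBBBBBB'
  4H -> 'HHHH'

Decoded = EEEEAAAAAAAAHEEEEEEEEBBBBBBBBBHHHH


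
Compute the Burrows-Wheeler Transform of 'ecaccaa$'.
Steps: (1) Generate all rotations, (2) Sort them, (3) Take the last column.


Rotations (sorted):
  0: $ecaccaa -> last char: a
  1: a$ecacca -> last char: a
  2: aa$ecacc -> last char: c
  3: accaa$ec -> last char: c
  4: caa$ecac -> last char: c
  5: caccaa$e -> last char: e
  6: ccaa$eca -> last char: a
  7: ecaccaa$ -> last char: $


BWT = aacccea$


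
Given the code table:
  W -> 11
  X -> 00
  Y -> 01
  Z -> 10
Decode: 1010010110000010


Decoding:
10 -> Z
10 -> Z
01 -> Y
01 -> Y
10 -> Z
00 -> X
00 -> X
10 -> Z


Result: ZZYYZXXZ


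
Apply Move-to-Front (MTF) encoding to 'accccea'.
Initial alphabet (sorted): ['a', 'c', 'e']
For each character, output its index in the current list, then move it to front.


MTF encoding:
'a': index 0 in ['a', 'c', 'e'] -> ['a', 'c', 'e']
'c': index 1 in ['a', 'c', 'e'] -> ['c', 'a', 'e']
'c': index 0 in ['c', 'a', 'e'] -> ['c', 'a', 'e']
'c': index 0 in ['c', 'a', 'e'] -> ['c', 'a', 'e']
'c': index 0 in ['c', 'a', 'e'] -> ['c', 'a', 'e']
'e': index 2 in ['c', 'a', 'e'] -> ['e', 'c', 'a']
'a': index 2 in ['e', 'c', 'a'] -> ['a', 'e', 'c']


Output: [0, 1, 0, 0, 0, 2, 2]


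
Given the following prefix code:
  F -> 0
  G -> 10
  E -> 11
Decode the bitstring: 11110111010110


Decoding step by step:
Bits 11 -> E
Bits 11 -> E
Bits 0 -> F
Bits 11 -> E
Bits 10 -> G
Bits 10 -> G
Bits 11 -> E
Bits 0 -> F


Decoded message: EEFEGGEF


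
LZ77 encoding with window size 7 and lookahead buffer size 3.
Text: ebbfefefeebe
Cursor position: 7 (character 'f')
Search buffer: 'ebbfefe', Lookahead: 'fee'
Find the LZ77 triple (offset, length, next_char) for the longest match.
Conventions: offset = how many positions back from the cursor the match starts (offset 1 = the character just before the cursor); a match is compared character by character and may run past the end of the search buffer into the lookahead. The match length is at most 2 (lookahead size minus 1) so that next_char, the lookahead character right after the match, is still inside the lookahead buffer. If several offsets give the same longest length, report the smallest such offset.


Try each offset into the search buffer:
  offset=1 (pos 6, char 'e'): match length 0
  offset=2 (pos 5, char 'f'): match length 2
  offset=3 (pos 4, char 'e'): match length 0
  offset=4 (pos 3, char 'f'): match length 2
  offset=5 (pos 2, char 'b'): match length 0
  offset=6 (pos 1, char 'b'): match length 0
  offset=7 (pos 0, char 'e'): match length 0
Longest match has length 2, found at offsets 2, 4; take the smallest, offset 2.
next_char = character at position 7 + 2 = 9 -> 'e'

Best match: offset=2, length=2 (matching 'fe' starting at position 5)
LZ77 triple: (2, 2, 'e')
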